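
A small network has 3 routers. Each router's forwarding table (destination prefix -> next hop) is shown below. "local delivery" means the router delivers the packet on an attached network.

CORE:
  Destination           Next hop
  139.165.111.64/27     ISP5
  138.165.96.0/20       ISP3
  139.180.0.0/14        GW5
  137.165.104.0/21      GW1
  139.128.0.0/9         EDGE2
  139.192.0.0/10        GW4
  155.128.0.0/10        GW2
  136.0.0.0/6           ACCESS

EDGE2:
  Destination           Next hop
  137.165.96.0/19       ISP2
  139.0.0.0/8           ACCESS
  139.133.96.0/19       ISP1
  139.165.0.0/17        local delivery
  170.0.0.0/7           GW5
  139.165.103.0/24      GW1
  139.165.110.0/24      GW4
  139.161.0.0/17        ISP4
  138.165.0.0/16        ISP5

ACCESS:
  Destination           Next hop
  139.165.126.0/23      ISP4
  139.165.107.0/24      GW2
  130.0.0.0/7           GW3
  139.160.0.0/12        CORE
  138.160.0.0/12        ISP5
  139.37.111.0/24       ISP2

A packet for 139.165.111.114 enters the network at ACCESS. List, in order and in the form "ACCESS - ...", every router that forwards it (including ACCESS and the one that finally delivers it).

At ACCESS: longest match for 139.165.111.114 is 139.160.0.0/12 -> CORE
At CORE: longest match for 139.165.111.114 is 139.128.0.0/9 -> EDGE2
At EDGE2: longest match for 139.165.111.114 is 139.165.0.0/17 -> local delivery

ACCESS - CORE - EDGE2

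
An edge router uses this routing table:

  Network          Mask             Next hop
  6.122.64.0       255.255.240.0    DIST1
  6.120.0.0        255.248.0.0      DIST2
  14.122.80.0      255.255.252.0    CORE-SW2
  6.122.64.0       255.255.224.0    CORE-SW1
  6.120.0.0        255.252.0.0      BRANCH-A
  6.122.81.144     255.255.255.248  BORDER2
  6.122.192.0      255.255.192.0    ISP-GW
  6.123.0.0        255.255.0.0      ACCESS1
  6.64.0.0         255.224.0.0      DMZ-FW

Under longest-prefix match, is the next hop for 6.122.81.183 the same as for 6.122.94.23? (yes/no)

yes

6.122.81.183: longest match 6.122.64.0/19 -> CORE-SW1
6.122.94.23: longest match 6.122.64.0/19 -> CORE-SW1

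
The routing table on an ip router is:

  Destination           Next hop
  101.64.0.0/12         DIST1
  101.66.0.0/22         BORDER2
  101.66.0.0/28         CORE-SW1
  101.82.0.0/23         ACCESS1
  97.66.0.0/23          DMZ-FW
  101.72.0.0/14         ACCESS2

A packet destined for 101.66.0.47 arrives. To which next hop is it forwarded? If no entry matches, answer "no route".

BORDER2

Routes whose prefix contains 101.66.0.47:
  101.64.0.0/12 (101.64.0.0 - 101.79.255.255) -> DIST1
  101.66.0.0/22 (101.66.0.0 - 101.66.3.255) -> BORDER2
More-specific entries that do NOT match:
  101.66.0.0/28 (101.66.0.0 - 101.66.0.15) does not contain 101.66.0.47
  101.82.0.0/23 (101.82.0.0 - 101.82.1.255) does not contain 101.66.0.47
  97.66.0.0/23 (97.66.0.0 - 97.66.1.255) does not contain 101.66.0.47
Longest matching prefix is /22 -> next hop BORDER2.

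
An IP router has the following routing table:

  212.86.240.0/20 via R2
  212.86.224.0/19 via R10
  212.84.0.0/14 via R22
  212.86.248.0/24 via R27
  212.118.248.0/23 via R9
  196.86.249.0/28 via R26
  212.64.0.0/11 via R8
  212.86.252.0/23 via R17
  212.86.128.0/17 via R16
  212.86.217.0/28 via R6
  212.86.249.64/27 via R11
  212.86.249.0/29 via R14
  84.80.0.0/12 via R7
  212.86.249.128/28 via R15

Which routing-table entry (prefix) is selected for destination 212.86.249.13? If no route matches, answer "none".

212.86.240.0/20

Entries matching 212.86.249.13:
  212.64.0.0/11 (212.64.0.0 - 212.95.255.255)
  212.84.0.0/14 (212.84.0.0 - 212.87.255.255)
  212.86.128.0/17 (212.86.128.0 - 212.86.255.255)
  212.86.224.0/19 (212.86.224.0 - 212.86.255.255)
  212.86.240.0/20 (212.86.240.0 - 212.86.255.255)
Most specific is 212.86.240.0/20.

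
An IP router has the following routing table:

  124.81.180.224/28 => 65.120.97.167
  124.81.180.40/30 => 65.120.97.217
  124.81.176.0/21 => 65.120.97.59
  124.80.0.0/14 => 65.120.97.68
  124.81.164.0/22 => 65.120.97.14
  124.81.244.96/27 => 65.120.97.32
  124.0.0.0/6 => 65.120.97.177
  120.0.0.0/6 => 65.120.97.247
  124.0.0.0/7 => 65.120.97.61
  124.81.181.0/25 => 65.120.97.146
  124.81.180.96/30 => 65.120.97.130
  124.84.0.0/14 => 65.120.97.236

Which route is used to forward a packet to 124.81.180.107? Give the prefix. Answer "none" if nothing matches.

Entries matching 124.81.180.107:
  124.0.0.0/6 (124.0.0.0 - 127.255.255.255)
  124.0.0.0/7 (124.0.0.0 - 125.255.255.255)
  124.80.0.0/14 (124.80.0.0 - 124.83.255.255)
  124.81.176.0/21 (124.81.176.0 - 124.81.183.255)
Most specific is 124.81.176.0/21.

124.81.176.0/21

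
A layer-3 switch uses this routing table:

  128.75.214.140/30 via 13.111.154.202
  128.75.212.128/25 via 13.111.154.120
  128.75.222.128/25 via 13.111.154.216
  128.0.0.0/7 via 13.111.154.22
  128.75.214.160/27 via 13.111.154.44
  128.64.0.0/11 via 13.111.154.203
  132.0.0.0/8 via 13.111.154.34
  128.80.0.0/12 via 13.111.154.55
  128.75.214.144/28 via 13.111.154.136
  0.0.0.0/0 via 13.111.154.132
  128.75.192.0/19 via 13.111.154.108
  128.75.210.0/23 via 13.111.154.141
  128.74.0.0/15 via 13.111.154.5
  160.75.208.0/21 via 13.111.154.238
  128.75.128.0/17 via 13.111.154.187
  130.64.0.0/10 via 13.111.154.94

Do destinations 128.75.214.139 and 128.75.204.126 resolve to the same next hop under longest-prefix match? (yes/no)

yes

128.75.214.139: longest match 128.75.192.0/19 -> 13.111.154.108
128.75.204.126: longest match 128.75.192.0/19 -> 13.111.154.108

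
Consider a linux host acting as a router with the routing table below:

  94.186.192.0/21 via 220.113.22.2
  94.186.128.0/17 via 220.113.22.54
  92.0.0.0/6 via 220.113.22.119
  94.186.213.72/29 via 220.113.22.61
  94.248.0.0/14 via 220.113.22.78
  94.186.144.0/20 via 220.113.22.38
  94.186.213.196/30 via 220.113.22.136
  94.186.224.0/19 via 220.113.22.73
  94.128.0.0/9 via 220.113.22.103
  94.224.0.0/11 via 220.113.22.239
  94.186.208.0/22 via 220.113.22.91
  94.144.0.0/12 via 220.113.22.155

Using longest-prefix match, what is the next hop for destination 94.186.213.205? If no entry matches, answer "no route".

Routes whose prefix contains 94.186.213.205:
  92.0.0.0/6 (92.0.0.0 - 95.255.255.255) -> 220.113.22.119
  94.128.0.0/9 (94.128.0.0 - 94.255.255.255) -> 220.113.22.103
  94.186.128.0/17 (94.186.128.0 - 94.186.255.255) -> 220.113.22.54
More-specific entries that do NOT match:
  94.186.213.196/30 (94.186.213.196 - 94.186.213.199) does not contain 94.186.213.205
  94.186.213.72/29 (94.186.213.72 - 94.186.213.79) does not contain 94.186.213.205
  94.186.208.0/22 (94.186.208.0 - 94.186.211.255) does not contain 94.186.213.205
  94.186.192.0/21 (94.186.192.0 - 94.186.199.255) does not contain 94.186.213.205
  94.186.144.0/20 (94.186.144.0 - 94.186.159.255) does not contain 94.186.213.205
  94.186.224.0/19 (94.186.224.0 - 94.186.255.255) does not contain 94.186.213.205
Longest matching prefix is /17 -> next hop 220.113.22.54.

220.113.22.54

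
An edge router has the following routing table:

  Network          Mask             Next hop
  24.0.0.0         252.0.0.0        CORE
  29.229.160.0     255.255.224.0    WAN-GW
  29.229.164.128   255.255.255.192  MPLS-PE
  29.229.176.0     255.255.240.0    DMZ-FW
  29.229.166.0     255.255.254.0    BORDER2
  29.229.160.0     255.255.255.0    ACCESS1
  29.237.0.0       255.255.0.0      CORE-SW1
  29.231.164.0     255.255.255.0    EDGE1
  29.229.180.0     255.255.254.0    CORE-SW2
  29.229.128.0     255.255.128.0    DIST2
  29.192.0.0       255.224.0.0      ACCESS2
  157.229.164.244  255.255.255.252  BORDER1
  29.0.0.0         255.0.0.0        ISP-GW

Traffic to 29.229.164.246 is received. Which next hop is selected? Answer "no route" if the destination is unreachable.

WAN-GW

Routes whose prefix contains 29.229.164.246:
  29.0.0.0/8 (29.0.0.0 - 29.255.255.255) -> ISP-GW
  29.229.128.0/17 (29.229.128.0 - 29.229.255.255) -> DIST2
  29.229.160.0/19 (29.229.160.0 - 29.229.191.255) -> WAN-GW
More-specific entries that do NOT match:
  157.229.164.244/30 (157.229.164.244 - 157.229.164.247) does not contain 29.229.164.246
  29.229.164.128/26 (29.229.164.128 - 29.229.164.191) does not contain 29.229.164.246
  29.229.160.0/24 (29.229.160.0 - 29.229.160.255) does not contain 29.229.164.246
  29.231.164.0/24 (29.231.164.0 - 29.231.164.255) does not contain 29.229.164.246
  29.229.166.0/23 (29.229.166.0 - 29.229.167.255) does not contain 29.229.164.246
  29.229.180.0/23 (29.229.180.0 - 29.229.181.255) does not contain 29.229.164.246
  29.229.176.0/20 (29.229.176.0 - 29.229.191.255) does not contain 29.229.164.246
Longest matching prefix is /19 -> next hop WAN-GW.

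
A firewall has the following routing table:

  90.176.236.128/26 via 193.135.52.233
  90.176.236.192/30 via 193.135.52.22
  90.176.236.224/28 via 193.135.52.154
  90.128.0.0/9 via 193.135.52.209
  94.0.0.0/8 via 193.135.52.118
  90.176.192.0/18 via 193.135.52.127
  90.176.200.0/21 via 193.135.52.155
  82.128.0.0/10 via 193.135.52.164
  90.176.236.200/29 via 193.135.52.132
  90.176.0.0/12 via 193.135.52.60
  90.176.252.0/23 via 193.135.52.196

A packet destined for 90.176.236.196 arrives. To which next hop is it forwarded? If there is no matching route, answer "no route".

Routes whose prefix contains 90.176.236.196:
  90.128.0.0/9 (90.128.0.0 - 90.255.255.255) -> 193.135.52.209
  90.176.0.0/12 (90.176.0.0 - 90.191.255.255) -> 193.135.52.60
  90.176.192.0/18 (90.176.192.0 - 90.176.255.255) -> 193.135.52.127
More-specific entries that do NOT match:
  90.176.236.192/30 (90.176.236.192 - 90.176.236.195) does not contain 90.176.236.196
  90.176.236.200/29 (90.176.236.200 - 90.176.236.207) does not contain 90.176.236.196
  90.176.236.224/28 (90.176.236.224 - 90.176.236.239) does not contain 90.176.236.196
  90.176.236.128/26 (90.176.236.128 - 90.176.236.191) does not contain 90.176.236.196
  90.176.252.0/23 (90.176.252.0 - 90.176.253.255) does not contain 90.176.236.196
  90.176.200.0/21 (90.176.200.0 - 90.176.207.255) does not contain 90.176.236.196
Longest matching prefix is /18 -> next hop 193.135.52.127.

193.135.52.127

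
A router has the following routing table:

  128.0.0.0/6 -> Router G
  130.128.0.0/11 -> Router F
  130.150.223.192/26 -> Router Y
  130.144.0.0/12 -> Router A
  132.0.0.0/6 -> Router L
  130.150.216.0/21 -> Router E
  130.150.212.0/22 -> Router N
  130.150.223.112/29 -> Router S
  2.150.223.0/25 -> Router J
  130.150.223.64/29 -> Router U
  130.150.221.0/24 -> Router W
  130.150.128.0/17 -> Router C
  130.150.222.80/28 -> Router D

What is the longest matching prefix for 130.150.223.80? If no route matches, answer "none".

130.150.216.0/21

Entries matching 130.150.223.80:
  128.0.0.0/6 (128.0.0.0 - 131.255.255.255)
  130.128.0.0/11 (130.128.0.0 - 130.159.255.255)
  130.144.0.0/12 (130.144.0.0 - 130.159.255.255)
  130.150.128.0/17 (130.150.128.0 - 130.150.255.255)
  130.150.216.0/21 (130.150.216.0 - 130.150.223.255)
Most specific is 130.150.216.0/21.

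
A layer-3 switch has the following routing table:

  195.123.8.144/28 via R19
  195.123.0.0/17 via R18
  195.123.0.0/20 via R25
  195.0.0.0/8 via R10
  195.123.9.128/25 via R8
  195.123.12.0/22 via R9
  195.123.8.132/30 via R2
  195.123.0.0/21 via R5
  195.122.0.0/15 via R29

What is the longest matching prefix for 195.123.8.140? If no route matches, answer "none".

Entries matching 195.123.8.140:
  195.0.0.0/8 (195.0.0.0 - 195.255.255.255)
  195.122.0.0/15 (195.122.0.0 - 195.123.255.255)
  195.123.0.0/17 (195.123.0.0 - 195.123.127.255)
  195.123.0.0/20 (195.123.0.0 - 195.123.15.255)
Most specific is 195.123.0.0/20.

195.123.0.0/20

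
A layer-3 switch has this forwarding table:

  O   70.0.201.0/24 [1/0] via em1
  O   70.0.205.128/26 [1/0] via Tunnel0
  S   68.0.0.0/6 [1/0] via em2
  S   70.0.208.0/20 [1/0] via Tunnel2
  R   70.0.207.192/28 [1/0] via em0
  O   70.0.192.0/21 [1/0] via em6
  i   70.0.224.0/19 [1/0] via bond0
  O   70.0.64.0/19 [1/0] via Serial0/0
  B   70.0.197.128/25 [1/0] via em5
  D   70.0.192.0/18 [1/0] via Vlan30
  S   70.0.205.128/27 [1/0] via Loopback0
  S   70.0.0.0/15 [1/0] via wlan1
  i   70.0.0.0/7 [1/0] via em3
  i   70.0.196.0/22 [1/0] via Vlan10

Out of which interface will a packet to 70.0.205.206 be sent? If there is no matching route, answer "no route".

Routes whose prefix contains 70.0.205.206:
  68.0.0.0/6 (68.0.0.0 - 71.255.255.255) -> em2
  70.0.0.0/7 (70.0.0.0 - 71.255.255.255) -> em3
  70.0.0.0/15 (70.0.0.0 - 70.1.255.255) -> wlan1
  70.0.192.0/18 (70.0.192.0 - 70.0.255.255) -> Vlan30
More-specific entries that do NOT match:
  70.0.207.192/28 (70.0.207.192 - 70.0.207.207) does not contain 70.0.205.206
  70.0.205.128/27 (70.0.205.128 - 70.0.205.159) does not contain 70.0.205.206
  70.0.205.128/26 (70.0.205.128 - 70.0.205.191) does not contain 70.0.205.206
  70.0.197.128/25 (70.0.197.128 - 70.0.197.255) does not contain 70.0.205.206
  70.0.201.0/24 (70.0.201.0 - 70.0.201.255) does not contain 70.0.205.206
  70.0.196.0/22 (70.0.196.0 - 70.0.199.255) does not contain 70.0.205.206
  70.0.192.0/21 (70.0.192.0 - 70.0.199.255) does not contain 70.0.205.206
  70.0.208.0/20 (70.0.208.0 - 70.0.223.255) does not contain 70.0.205.206
  70.0.224.0/19 (70.0.224.0 - 70.0.255.255) does not contain 70.0.205.206
  70.0.64.0/19 (70.0.64.0 - 70.0.95.255) does not contain 70.0.205.206
Longest matching prefix is /18 -> interface Vlan30.

Vlan30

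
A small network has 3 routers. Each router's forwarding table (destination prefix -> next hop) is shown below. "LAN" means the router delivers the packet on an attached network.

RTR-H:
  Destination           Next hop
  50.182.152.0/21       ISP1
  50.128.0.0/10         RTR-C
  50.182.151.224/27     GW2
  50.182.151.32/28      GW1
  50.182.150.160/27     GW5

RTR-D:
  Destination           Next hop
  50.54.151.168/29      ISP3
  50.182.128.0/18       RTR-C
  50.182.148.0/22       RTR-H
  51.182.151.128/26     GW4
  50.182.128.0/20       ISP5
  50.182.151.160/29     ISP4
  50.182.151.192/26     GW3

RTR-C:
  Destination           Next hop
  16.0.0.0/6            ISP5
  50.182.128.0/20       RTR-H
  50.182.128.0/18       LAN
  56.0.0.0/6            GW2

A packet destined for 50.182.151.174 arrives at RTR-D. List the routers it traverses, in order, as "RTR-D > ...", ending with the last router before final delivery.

At RTR-D: longest match for 50.182.151.174 is 50.182.148.0/22 -> RTR-H
At RTR-H: longest match for 50.182.151.174 is 50.128.0.0/10 -> RTR-C
At RTR-C: longest match for 50.182.151.174 is 50.182.128.0/18 -> LAN

RTR-D > RTR-H > RTR-C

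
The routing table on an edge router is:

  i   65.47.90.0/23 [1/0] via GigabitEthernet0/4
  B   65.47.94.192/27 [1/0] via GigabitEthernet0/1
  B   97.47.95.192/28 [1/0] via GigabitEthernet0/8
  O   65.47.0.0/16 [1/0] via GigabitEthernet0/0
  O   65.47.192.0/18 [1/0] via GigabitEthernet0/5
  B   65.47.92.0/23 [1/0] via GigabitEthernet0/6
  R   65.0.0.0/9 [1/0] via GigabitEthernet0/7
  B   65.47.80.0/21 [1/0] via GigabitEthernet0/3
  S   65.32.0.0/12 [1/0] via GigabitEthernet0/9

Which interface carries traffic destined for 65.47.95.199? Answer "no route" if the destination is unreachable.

GigabitEthernet0/0

Routes whose prefix contains 65.47.95.199:
  65.0.0.0/9 (65.0.0.0 - 65.127.255.255) -> GigabitEthernet0/7
  65.32.0.0/12 (65.32.0.0 - 65.47.255.255) -> GigabitEthernet0/9
  65.47.0.0/16 (65.47.0.0 - 65.47.255.255) -> GigabitEthernet0/0
More-specific entries that do NOT match:
  97.47.95.192/28 (97.47.95.192 - 97.47.95.207) does not contain 65.47.95.199
  65.47.94.192/27 (65.47.94.192 - 65.47.94.223) does not contain 65.47.95.199
  65.47.90.0/23 (65.47.90.0 - 65.47.91.255) does not contain 65.47.95.199
  65.47.92.0/23 (65.47.92.0 - 65.47.93.255) does not contain 65.47.95.199
  65.47.80.0/21 (65.47.80.0 - 65.47.87.255) does not contain 65.47.95.199
  65.47.192.0/18 (65.47.192.0 - 65.47.255.255) does not contain 65.47.95.199
Longest matching prefix is /16 -> interface GigabitEthernet0/0.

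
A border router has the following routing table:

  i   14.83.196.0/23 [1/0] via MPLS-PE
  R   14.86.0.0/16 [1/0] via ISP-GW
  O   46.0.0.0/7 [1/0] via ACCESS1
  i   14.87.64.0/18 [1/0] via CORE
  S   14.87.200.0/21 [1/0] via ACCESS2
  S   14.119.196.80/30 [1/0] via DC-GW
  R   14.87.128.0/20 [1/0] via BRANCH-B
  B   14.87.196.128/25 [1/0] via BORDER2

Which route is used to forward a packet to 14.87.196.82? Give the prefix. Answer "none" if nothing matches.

14.87.196.82 is outside every listed prefix and there is no default route.

none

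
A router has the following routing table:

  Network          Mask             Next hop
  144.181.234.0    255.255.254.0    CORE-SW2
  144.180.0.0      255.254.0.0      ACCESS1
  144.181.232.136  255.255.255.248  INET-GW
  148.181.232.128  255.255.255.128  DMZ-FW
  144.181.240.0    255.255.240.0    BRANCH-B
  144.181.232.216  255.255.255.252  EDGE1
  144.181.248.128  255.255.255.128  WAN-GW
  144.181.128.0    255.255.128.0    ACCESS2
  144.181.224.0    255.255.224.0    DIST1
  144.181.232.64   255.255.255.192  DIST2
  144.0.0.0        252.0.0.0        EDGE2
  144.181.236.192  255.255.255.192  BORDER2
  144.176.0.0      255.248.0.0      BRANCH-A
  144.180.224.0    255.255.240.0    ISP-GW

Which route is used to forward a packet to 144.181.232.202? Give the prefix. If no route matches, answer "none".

Entries matching 144.181.232.202:
  144.0.0.0/6 (144.0.0.0 - 147.255.255.255)
  144.176.0.0/13 (144.176.0.0 - 144.183.255.255)
  144.180.0.0/15 (144.180.0.0 - 144.181.255.255)
  144.181.128.0/17 (144.181.128.0 - 144.181.255.255)
  144.181.224.0/19 (144.181.224.0 - 144.181.255.255)
Most specific is 144.181.224.0/19.

144.181.224.0/19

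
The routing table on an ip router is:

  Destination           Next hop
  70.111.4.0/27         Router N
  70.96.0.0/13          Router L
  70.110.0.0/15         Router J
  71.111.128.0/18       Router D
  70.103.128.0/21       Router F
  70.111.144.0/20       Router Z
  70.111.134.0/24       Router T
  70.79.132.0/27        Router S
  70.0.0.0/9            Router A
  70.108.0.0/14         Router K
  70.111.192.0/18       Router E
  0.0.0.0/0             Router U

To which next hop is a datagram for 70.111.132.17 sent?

Routes whose prefix contains 70.111.132.17:
  0.0.0.0/0 (default, matches everything) -> Router U
  70.0.0.0/9 (70.0.0.0 - 70.127.255.255) -> Router A
  70.108.0.0/14 (70.108.0.0 - 70.111.255.255) -> Router K
  70.110.0.0/15 (70.110.0.0 - 70.111.255.255) -> Router J
More-specific entries that do NOT match:
  70.111.4.0/27 (70.111.4.0 - 70.111.4.31) does not contain 70.111.132.17
  70.79.132.0/27 (70.79.132.0 - 70.79.132.31) does not contain 70.111.132.17
  70.111.134.0/24 (70.111.134.0 - 70.111.134.255) does not contain 70.111.132.17
  70.103.128.0/21 (70.103.128.0 - 70.103.135.255) does not contain 70.111.132.17
  70.111.144.0/20 (70.111.144.0 - 70.111.159.255) does not contain 70.111.132.17
  71.111.128.0/18 (71.111.128.0 - 71.111.191.255) does not contain 70.111.132.17
  70.111.192.0/18 (70.111.192.0 - 70.111.255.255) does not contain 70.111.132.17
Longest matching prefix is /15 -> next hop Router J.

Router J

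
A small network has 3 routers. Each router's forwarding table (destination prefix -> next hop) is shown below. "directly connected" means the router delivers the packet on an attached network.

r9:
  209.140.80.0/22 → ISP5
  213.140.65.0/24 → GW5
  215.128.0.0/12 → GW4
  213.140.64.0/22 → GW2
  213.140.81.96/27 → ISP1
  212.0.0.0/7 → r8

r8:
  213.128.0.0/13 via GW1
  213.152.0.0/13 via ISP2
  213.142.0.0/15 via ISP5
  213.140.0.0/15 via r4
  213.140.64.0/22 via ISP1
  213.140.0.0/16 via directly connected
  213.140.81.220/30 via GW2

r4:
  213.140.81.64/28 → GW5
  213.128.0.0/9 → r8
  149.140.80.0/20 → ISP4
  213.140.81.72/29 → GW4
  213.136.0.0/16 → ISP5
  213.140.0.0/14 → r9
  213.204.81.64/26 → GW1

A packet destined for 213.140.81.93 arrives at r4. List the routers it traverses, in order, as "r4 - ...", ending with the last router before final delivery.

r4 - r9 - r8

At r4: longest match for 213.140.81.93 is 213.140.0.0/14 -> r9
At r9: longest match for 213.140.81.93 is 212.0.0.0/7 -> r8
At r8: longest match for 213.140.81.93 is 213.140.0.0/16 -> directly connected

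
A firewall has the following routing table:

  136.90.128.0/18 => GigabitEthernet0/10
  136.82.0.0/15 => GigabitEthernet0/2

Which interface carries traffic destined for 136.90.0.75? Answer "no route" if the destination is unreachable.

No entry's prefix contains 136.90.0.75; there is no default route.

no route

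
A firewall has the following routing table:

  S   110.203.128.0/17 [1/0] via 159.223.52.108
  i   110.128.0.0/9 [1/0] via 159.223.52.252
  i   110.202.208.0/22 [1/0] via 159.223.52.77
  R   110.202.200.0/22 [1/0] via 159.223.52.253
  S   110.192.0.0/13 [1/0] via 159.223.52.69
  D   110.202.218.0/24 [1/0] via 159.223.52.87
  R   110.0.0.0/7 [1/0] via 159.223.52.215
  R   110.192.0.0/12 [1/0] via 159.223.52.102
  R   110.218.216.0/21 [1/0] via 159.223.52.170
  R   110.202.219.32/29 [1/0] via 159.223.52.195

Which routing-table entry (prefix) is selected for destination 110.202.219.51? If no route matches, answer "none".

Entries matching 110.202.219.51:
  110.0.0.0/7 (110.0.0.0 - 111.255.255.255)
  110.128.0.0/9 (110.128.0.0 - 110.255.255.255)
  110.192.0.0/12 (110.192.0.0 - 110.207.255.255)
Most specific is 110.192.0.0/12.

110.192.0.0/12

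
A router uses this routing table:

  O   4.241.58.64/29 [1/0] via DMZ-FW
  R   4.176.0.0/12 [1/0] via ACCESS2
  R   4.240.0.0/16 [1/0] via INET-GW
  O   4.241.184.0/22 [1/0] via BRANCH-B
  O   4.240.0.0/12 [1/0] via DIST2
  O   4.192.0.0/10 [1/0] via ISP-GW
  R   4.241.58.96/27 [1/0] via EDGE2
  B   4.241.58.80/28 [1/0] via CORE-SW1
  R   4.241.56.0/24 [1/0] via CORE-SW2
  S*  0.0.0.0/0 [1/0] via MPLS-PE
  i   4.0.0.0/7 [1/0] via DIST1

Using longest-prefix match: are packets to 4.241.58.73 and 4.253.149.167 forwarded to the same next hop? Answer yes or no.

yes

4.241.58.73: longest match 4.240.0.0/12 -> DIST2
4.253.149.167: longest match 4.240.0.0/12 -> DIST2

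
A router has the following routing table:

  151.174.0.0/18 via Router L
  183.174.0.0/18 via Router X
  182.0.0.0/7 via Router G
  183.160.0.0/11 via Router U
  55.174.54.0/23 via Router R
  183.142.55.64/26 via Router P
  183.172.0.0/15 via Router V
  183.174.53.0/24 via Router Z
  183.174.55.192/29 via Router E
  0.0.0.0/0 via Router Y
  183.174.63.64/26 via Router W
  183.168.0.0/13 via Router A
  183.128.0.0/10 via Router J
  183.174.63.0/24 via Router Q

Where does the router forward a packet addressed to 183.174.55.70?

Router X

Routes whose prefix contains 183.174.55.70:
  0.0.0.0/0 (default, matches everything) -> Router Y
  182.0.0.0/7 (182.0.0.0 - 183.255.255.255) -> Router G
  183.128.0.0/10 (183.128.0.0 - 183.191.255.255) -> Router J
  183.160.0.0/11 (183.160.0.0 - 183.191.255.255) -> Router U
  183.168.0.0/13 (183.168.0.0 - 183.175.255.255) -> Router A
  183.174.0.0/18 (183.174.0.0 - 183.174.63.255) -> Router X
More-specific entries that do NOT match:
  183.174.55.192/29 (183.174.55.192 - 183.174.55.199) does not contain 183.174.55.70
  183.142.55.64/26 (183.142.55.64 - 183.142.55.127) does not contain 183.174.55.70
  183.174.63.64/26 (183.174.63.64 - 183.174.63.127) does not contain 183.174.55.70
  183.174.53.0/24 (183.174.53.0 - 183.174.53.255) does not contain 183.174.55.70
  183.174.63.0/24 (183.174.63.0 - 183.174.63.255) does not contain 183.174.55.70
  55.174.54.0/23 (55.174.54.0 - 55.174.55.255) does not contain 183.174.55.70
Longest matching prefix is /18 -> next hop Router X.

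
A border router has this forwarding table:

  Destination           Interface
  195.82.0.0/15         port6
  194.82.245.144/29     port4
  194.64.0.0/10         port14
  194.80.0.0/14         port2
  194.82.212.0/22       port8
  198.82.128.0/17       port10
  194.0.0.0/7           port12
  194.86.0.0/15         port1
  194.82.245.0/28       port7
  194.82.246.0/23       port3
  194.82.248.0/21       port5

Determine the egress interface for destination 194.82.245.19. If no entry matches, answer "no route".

Routes whose prefix contains 194.82.245.19:
  194.0.0.0/7 (194.0.0.0 - 195.255.255.255) -> port12
  194.64.0.0/10 (194.64.0.0 - 194.127.255.255) -> port14
  194.80.0.0/14 (194.80.0.0 - 194.83.255.255) -> port2
More-specific entries that do NOT match:
  194.82.245.144/29 (194.82.245.144 - 194.82.245.151) does not contain 194.82.245.19
  194.82.245.0/28 (194.82.245.0 - 194.82.245.15) does not contain 194.82.245.19
  194.82.246.0/23 (194.82.246.0 - 194.82.247.255) does not contain 194.82.245.19
  194.82.212.0/22 (194.82.212.0 - 194.82.215.255) does not contain 194.82.245.19
  194.82.248.0/21 (194.82.248.0 - 194.82.255.255) does not contain 194.82.245.19
  198.82.128.0/17 (198.82.128.0 - 198.82.255.255) does not contain 194.82.245.19
  195.82.0.0/15 (195.82.0.0 - 195.83.255.255) does not contain 194.82.245.19
  194.86.0.0/15 (194.86.0.0 - 194.87.255.255) does not contain 194.82.245.19
Longest matching prefix is /14 -> interface port2.

port2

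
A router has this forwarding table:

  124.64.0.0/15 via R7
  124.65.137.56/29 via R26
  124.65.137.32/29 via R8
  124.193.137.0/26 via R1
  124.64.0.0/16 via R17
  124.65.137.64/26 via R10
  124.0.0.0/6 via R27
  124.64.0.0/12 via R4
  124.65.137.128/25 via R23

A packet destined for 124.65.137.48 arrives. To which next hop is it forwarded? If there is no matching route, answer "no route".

Routes whose prefix contains 124.65.137.48:
  124.0.0.0/6 (124.0.0.0 - 127.255.255.255) -> R27
  124.64.0.0/12 (124.64.0.0 - 124.79.255.255) -> R4
  124.64.0.0/15 (124.64.0.0 - 124.65.255.255) -> R7
More-specific entries that do NOT match:
  124.65.137.56/29 (124.65.137.56 - 124.65.137.63) does not contain 124.65.137.48
  124.65.137.32/29 (124.65.137.32 - 124.65.137.39) does not contain 124.65.137.48
  124.193.137.0/26 (124.193.137.0 - 124.193.137.63) does not contain 124.65.137.48
  124.65.137.64/26 (124.65.137.64 - 124.65.137.127) does not contain 124.65.137.48
  124.65.137.128/25 (124.65.137.128 - 124.65.137.255) does not contain 124.65.137.48
  124.64.0.0/16 (124.64.0.0 - 124.64.255.255) does not contain 124.65.137.48
Longest matching prefix is /15 -> next hop R7.

R7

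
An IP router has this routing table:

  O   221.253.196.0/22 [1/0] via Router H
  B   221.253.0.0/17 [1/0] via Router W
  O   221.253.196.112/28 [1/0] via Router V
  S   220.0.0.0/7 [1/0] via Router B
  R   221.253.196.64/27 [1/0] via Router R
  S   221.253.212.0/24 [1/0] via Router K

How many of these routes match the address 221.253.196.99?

2

Prefixes containing 221.253.196.99:
  220.0.0.0/7 (220.0.0.0 - 221.255.255.255)
  221.253.196.0/22 (221.253.196.0 - 221.253.199.255)
Total matching entries: 2.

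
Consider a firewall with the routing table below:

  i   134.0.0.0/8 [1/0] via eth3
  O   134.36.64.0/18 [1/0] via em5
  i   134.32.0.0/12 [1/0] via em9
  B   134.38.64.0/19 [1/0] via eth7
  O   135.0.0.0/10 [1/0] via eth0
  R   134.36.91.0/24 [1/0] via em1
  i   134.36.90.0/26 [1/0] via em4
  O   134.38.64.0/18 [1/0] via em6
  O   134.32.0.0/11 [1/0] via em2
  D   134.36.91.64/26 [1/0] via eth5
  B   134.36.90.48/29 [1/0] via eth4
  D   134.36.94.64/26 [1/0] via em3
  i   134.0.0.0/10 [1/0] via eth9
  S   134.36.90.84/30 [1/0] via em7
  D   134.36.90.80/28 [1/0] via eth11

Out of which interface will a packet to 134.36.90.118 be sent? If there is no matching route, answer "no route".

em5

Routes whose prefix contains 134.36.90.118:
  134.0.0.0/8 (134.0.0.0 - 134.255.255.255) -> eth3
  134.0.0.0/10 (134.0.0.0 - 134.63.255.255) -> eth9
  134.32.0.0/11 (134.32.0.0 - 134.63.255.255) -> em2
  134.32.0.0/12 (134.32.0.0 - 134.47.255.255) -> em9
  134.36.64.0/18 (134.36.64.0 - 134.36.127.255) -> em5
More-specific entries that do NOT match:
  134.36.90.84/30 (134.36.90.84 - 134.36.90.87) does not contain 134.36.90.118
  134.36.90.48/29 (134.36.90.48 - 134.36.90.55) does not contain 134.36.90.118
  134.36.90.80/28 (134.36.90.80 - 134.36.90.95) does not contain 134.36.90.118
  134.36.90.0/26 (134.36.90.0 - 134.36.90.63) does not contain 134.36.90.118
  134.36.91.64/26 (134.36.91.64 - 134.36.91.127) does not contain 134.36.90.118
  134.36.94.64/26 (134.36.94.64 - 134.36.94.127) does not contain 134.36.90.118
  134.36.91.0/24 (134.36.91.0 - 134.36.91.255) does not contain 134.36.90.118
  134.38.64.0/19 (134.38.64.0 - 134.38.95.255) does not contain 134.36.90.118
Longest matching prefix is /18 -> interface em5.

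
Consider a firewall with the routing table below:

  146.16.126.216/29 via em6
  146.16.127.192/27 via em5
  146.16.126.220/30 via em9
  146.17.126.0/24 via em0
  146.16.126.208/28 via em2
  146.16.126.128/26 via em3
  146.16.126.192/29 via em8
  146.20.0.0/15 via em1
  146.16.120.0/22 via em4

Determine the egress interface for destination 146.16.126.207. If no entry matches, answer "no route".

No entry's prefix contains 146.16.126.207; there is no default route.

no route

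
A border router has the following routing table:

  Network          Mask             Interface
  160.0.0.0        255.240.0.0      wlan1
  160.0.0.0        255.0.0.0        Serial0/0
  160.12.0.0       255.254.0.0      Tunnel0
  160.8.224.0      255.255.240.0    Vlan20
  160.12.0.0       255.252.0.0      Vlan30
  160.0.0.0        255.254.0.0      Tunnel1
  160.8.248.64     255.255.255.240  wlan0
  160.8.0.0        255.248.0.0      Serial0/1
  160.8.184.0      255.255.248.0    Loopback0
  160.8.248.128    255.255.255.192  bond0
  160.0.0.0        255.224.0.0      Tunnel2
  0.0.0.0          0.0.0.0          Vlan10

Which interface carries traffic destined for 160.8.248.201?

Routes whose prefix contains 160.8.248.201:
  0.0.0.0/0 (default, matches everything) -> Vlan10
  160.0.0.0/8 (160.0.0.0 - 160.255.255.255) -> Serial0/0
  160.0.0.0/11 (160.0.0.0 - 160.31.255.255) -> Tunnel2
  160.0.0.0/12 (160.0.0.0 - 160.15.255.255) -> wlan1
  160.8.0.0/13 (160.8.0.0 - 160.15.255.255) -> Serial0/1
More-specific entries that do NOT match:
  160.8.248.64/28 (160.8.248.64 - 160.8.248.79) does not contain 160.8.248.201
  160.8.248.128/26 (160.8.248.128 - 160.8.248.191) does not contain 160.8.248.201
  160.8.184.0/21 (160.8.184.0 - 160.8.191.255) does not contain 160.8.248.201
  160.8.224.0/20 (160.8.224.0 - 160.8.239.255) does not contain 160.8.248.201
  160.12.0.0/15 (160.12.0.0 - 160.13.255.255) does not contain 160.8.248.201
  160.0.0.0/15 (160.0.0.0 - 160.1.255.255) does not contain 160.8.248.201
  160.12.0.0/14 (160.12.0.0 - 160.15.255.255) does not contain 160.8.248.201
Longest matching prefix is /13 -> interface Serial0/1.

Serial0/1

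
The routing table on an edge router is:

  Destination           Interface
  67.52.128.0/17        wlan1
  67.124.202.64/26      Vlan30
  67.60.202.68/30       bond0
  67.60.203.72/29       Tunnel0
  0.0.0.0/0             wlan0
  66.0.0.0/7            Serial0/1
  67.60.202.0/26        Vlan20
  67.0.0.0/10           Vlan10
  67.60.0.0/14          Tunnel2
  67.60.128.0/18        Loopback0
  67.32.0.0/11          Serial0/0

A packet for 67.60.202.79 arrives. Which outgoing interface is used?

Routes whose prefix contains 67.60.202.79:
  0.0.0.0/0 (default, matches everything) -> wlan0
  66.0.0.0/7 (66.0.0.0 - 67.255.255.255) -> Serial0/1
  67.0.0.0/10 (67.0.0.0 - 67.63.255.255) -> Vlan10
  67.32.0.0/11 (67.32.0.0 - 67.63.255.255) -> Serial0/0
  67.60.0.0/14 (67.60.0.0 - 67.63.255.255) -> Tunnel2
More-specific entries that do NOT match:
  67.60.202.68/30 (67.60.202.68 - 67.60.202.71) does not contain 67.60.202.79
  67.60.203.72/29 (67.60.203.72 - 67.60.203.79) does not contain 67.60.202.79
  67.124.202.64/26 (67.124.202.64 - 67.124.202.127) does not contain 67.60.202.79
  67.60.202.0/26 (67.60.202.0 - 67.60.202.63) does not contain 67.60.202.79
  67.60.128.0/18 (67.60.128.0 - 67.60.191.255) does not contain 67.60.202.79
  67.52.128.0/17 (67.52.128.0 - 67.52.255.255) does not contain 67.60.202.79
Longest matching prefix is /14 -> interface Tunnel2.

Tunnel2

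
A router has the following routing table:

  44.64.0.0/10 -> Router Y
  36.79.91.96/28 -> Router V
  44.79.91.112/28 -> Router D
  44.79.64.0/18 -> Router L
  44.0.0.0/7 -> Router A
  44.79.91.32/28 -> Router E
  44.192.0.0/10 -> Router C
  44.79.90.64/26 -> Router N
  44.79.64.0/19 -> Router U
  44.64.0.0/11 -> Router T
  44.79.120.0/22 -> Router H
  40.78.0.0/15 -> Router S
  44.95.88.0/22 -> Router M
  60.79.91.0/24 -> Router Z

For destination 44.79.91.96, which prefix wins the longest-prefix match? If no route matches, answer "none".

Entries matching 44.79.91.96:
  44.0.0.0/7 (44.0.0.0 - 45.255.255.255)
  44.64.0.0/10 (44.64.0.0 - 44.127.255.255)
  44.64.0.0/11 (44.64.0.0 - 44.95.255.255)
  44.79.64.0/18 (44.79.64.0 - 44.79.127.255)
  44.79.64.0/19 (44.79.64.0 - 44.79.95.255)
Most specific is 44.79.64.0/19.

44.79.64.0/19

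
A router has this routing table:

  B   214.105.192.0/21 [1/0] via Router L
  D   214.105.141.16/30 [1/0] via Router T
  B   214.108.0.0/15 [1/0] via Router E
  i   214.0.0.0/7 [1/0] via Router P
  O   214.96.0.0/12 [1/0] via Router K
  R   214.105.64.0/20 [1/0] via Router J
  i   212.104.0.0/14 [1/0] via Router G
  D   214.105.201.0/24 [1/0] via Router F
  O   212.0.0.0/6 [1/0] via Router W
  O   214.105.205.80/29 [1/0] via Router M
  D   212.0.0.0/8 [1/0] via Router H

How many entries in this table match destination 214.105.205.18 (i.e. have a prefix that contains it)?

3

Prefixes containing 214.105.205.18:
  212.0.0.0/6 (212.0.0.0 - 215.255.255.255)
  214.0.0.0/7 (214.0.0.0 - 215.255.255.255)
  214.96.0.0/12 (214.96.0.0 - 214.111.255.255)
Total matching entries: 3.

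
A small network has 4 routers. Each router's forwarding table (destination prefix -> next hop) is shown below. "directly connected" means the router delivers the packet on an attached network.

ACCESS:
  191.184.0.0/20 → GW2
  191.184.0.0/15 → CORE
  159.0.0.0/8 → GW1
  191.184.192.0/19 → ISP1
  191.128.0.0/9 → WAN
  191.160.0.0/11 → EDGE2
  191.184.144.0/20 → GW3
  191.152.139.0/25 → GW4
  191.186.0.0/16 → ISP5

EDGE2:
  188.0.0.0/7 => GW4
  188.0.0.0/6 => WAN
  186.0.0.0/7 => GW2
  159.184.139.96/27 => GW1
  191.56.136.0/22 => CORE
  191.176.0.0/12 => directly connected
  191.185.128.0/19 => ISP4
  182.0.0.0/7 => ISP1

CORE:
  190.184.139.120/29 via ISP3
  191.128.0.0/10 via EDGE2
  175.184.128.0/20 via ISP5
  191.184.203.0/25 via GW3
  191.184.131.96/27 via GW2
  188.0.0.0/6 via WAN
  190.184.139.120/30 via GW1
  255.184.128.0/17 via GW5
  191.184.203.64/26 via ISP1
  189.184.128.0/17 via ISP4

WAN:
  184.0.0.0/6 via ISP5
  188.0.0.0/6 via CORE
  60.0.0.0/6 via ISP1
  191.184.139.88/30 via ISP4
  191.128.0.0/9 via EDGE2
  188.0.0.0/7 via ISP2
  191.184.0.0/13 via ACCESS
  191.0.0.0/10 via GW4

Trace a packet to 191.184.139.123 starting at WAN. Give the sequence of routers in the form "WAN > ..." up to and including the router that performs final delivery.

At WAN: longest match for 191.184.139.123 is 191.184.0.0/13 -> ACCESS
At ACCESS: longest match for 191.184.139.123 is 191.184.0.0/15 -> CORE
At CORE: longest match for 191.184.139.123 is 191.128.0.0/10 -> EDGE2
At EDGE2: longest match for 191.184.139.123 is 191.176.0.0/12 -> directly connected

WAN > ACCESS > CORE > EDGE2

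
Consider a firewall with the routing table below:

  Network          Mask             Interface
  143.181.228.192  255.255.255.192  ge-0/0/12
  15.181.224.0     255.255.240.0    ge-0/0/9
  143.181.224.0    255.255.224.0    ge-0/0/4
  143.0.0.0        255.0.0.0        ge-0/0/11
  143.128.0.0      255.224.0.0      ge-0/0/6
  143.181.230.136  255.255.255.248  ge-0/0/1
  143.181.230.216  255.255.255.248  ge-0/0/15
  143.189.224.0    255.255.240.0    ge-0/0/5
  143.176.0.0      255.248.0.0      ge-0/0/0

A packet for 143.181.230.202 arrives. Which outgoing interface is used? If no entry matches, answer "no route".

Routes whose prefix contains 143.181.230.202:
  143.0.0.0/8 (143.0.0.0 - 143.255.255.255) -> ge-0/0/11
  143.176.0.0/13 (143.176.0.0 - 143.183.255.255) -> ge-0/0/0
  143.181.224.0/19 (143.181.224.0 - 143.181.255.255) -> ge-0/0/4
More-specific entries that do NOT match:
  143.181.230.136/29 (143.181.230.136 - 143.181.230.143) does not contain 143.181.230.202
  143.181.230.216/29 (143.181.230.216 - 143.181.230.223) does not contain 143.181.230.202
  143.181.228.192/26 (143.181.228.192 - 143.181.228.255) does not contain 143.181.230.202
  15.181.224.0/20 (15.181.224.0 - 15.181.239.255) does not contain 143.181.230.202
  143.189.224.0/20 (143.189.224.0 - 143.189.239.255) does not contain 143.181.230.202
Longest matching prefix is /19 -> interface ge-0/0/4.

ge-0/0/4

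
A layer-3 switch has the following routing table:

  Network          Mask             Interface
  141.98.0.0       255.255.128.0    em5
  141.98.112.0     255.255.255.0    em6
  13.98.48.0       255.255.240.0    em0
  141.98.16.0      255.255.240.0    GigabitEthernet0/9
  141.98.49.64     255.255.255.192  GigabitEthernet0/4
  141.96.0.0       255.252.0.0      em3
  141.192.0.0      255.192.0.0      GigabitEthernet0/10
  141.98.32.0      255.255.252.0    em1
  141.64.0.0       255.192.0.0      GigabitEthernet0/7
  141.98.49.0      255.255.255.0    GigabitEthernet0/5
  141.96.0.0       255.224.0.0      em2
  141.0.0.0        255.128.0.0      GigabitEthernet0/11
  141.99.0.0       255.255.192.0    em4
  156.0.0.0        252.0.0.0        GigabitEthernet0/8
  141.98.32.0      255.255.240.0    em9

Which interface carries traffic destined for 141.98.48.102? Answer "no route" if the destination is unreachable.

Routes whose prefix contains 141.98.48.102:
  141.0.0.0/9 (141.0.0.0 - 141.127.255.255) -> GigabitEthernet0/11
  141.64.0.0/10 (141.64.0.0 - 141.127.255.255) -> GigabitEthernet0/7
  141.96.0.0/11 (141.96.0.0 - 141.127.255.255) -> em2
  141.96.0.0/14 (141.96.0.0 - 141.99.255.255) -> em3
  141.98.0.0/17 (141.98.0.0 - 141.98.127.255) -> em5
More-specific entries that do NOT match:
  141.98.49.64/26 (141.98.49.64 - 141.98.49.127) does not contain 141.98.48.102
  141.98.112.0/24 (141.98.112.0 - 141.98.112.255) does not contain 141.98.48.102
  141.98.49.0/24 (141.98.49.0 - 141.98.49.255) does not contain 141.98.48.102
  141.98.32.0/22 (141.98.32.0 - 141.98.35.255) does not contain 141.98.48.102
  13.98.48.0/20 (13.98.48.0 - 13.98.63.255) does not contain 141.98.48.102
  141.98.16.0/20 (141.98.16.0 - 141.98.31.255) does not contain 141.98.48.102
  141.98.32.0/20 (141.98.32.0 - 141.98.47.255) does not contain 141.98.48.102
  141.99.0.0/18 (141.99.0.0 - 141.99.63.255) does not contain 141.98.48.102
Longest matching prefix is /17 -> interface em5.

em5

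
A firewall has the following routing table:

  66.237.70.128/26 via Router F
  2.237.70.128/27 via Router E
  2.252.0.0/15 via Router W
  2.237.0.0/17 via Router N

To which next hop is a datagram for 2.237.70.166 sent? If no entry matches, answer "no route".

Routes whose prefix contains 2.237.70.166:
  2.237.0.0/17 (2.237.0.0 - 2.237.127.255) -> Router N
More-specific entries that do NOT match:
  2.237.70.128/27 (2.237.70.128 - 2.237.70.159) does not contain 2.237.70.166
  66.237.70.128/26 (66.237.70.128 - 66.237.70.191) does not contain 2.237.70.166
Longest matching prefix is /17 -> next hop Router N.

Router N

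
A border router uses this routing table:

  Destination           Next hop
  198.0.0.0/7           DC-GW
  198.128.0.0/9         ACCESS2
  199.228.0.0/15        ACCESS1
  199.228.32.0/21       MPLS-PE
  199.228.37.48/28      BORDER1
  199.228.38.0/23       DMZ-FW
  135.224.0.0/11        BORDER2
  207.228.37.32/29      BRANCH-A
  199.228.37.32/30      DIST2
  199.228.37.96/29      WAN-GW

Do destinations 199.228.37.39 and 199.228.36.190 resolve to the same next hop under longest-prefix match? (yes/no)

yes

199.228.37.39: longest match 199.228.32.0/21 -> MPLS-PE
199.228.36.190: longest match 199.228.32.0/21 -> MPLS-PE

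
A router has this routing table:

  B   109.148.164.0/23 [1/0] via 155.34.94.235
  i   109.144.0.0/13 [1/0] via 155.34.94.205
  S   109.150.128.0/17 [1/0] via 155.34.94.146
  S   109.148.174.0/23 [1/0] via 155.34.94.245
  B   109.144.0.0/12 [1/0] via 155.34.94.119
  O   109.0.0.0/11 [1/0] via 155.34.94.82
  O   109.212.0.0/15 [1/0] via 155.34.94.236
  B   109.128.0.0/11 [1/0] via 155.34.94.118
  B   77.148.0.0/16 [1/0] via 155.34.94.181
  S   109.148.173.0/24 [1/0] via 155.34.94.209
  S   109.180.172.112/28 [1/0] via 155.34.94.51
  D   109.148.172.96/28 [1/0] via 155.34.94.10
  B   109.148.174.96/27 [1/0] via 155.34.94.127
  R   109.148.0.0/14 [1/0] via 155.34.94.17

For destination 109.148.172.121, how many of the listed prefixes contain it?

4

Prefixes containing 109.148.172.121:
  109.128.0.0/11 (109.128.0.0 - 109.159.255.255)
  109.144.0.0/12 (109.144.0.0 - 109.159.255.255)
  109.144.0.0/13 (109.144.0.0 - 109.151.255.255)
  109.148.0.0/14 (109.148.0.0 - 109.151.255.255)
Total matching entries: 4.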